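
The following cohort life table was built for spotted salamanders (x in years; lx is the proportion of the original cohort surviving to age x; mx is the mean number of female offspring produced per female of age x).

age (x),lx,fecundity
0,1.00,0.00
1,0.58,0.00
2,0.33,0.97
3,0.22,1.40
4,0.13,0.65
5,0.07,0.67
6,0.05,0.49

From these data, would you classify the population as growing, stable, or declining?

declining

R0 = Σ lx·mx = 0 + 0 + 0.3201 + 0.308 + 0.0845 + 0.0469 + 0.0245 = 0.784
R0 < 1, so the population is declining.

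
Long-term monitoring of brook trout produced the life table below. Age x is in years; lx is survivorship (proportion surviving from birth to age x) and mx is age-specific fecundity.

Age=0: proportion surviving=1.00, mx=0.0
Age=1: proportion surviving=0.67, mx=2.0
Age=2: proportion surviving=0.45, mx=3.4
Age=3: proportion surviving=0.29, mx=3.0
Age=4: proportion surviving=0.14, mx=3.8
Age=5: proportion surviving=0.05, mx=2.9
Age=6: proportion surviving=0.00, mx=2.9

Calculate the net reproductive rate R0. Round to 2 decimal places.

4.42

lx·mx by age: 0, 1.34, 1.53, 0.87, 0.532, 0.145, 0
R0 = Σ lx·mx = 4.417 → 4.42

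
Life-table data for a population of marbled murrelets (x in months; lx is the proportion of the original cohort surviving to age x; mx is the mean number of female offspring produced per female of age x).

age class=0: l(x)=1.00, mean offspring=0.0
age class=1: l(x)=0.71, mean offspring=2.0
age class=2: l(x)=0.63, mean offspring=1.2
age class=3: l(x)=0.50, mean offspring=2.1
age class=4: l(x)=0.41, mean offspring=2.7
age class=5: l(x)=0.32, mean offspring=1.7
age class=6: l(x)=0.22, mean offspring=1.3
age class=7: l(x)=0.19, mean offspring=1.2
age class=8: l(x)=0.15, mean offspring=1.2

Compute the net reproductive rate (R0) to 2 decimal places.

lx·mx by age: 0, 1.42, 0.756, 1.05, 1.107, 0.544, 0.286, 0.228, 0.18
R0 = Σ lx·mx = 5.571 → 5.57

5.57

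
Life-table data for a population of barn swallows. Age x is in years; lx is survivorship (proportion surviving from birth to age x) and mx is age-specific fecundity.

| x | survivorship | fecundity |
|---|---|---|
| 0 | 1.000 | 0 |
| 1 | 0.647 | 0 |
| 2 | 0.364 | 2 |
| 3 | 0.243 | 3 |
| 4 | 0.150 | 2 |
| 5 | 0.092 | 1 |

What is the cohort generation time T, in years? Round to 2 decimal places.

2.87

lx·mx: 0, 0, 0.728, 0.729, 0.3, 0.092 → R0 = 1.849
x·lx·mx: 0, 0, 1.456, 2.187, 1.2, 0.46 → Σ = 5.303
T = 5.303 / 1.849 = 2.868037… → 2.87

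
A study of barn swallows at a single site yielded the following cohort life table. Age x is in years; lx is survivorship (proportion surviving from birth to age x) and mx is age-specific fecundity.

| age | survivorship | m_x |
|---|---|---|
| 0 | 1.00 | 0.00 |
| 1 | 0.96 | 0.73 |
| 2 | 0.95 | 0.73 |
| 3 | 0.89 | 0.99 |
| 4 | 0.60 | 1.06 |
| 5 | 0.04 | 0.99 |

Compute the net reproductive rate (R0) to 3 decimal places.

lx·mx by age: 0, 0.7008, 0.6935, 0.8811, 0.636, 0.0396
R0 = Σ lx·mx = 2.951 → 2.951

2.951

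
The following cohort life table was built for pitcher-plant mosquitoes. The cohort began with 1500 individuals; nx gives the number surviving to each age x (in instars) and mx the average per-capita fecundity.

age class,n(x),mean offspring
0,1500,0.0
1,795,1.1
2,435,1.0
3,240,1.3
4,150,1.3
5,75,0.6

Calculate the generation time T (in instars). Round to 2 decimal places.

lx = nx/n0 = nx/1500: 1, 0.53, 0.29, 0.16, 0.1, 0.05
lx·mx: 0, 0.583, 0.29, 0.208, 0.13, 0.03 → R0 = 1.241
x·lx·mx: 0, 0.583, 0.58, 0.624, 0.52, 0.15 → Σ = 2.457
T = 2.457 / 1.241 = 1.979855… → 1.98

1.98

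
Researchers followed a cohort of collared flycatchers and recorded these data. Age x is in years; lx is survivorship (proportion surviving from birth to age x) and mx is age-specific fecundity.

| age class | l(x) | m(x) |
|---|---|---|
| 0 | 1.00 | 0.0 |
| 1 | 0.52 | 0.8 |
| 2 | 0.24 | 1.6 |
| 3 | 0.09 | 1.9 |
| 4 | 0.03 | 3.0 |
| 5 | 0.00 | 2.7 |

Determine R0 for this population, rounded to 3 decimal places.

lx·mx by age: 0, 0.416, 0.384, 0.171, 0.09, 0
R0 = Σ lx·mx = 1.061 → 1.061

1.061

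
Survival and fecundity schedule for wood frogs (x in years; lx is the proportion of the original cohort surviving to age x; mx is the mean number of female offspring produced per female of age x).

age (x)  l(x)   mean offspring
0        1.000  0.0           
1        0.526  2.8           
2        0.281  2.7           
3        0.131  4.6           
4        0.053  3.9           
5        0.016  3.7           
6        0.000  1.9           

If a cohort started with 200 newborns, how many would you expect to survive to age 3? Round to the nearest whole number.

26

Expected survivors = N0 · l_3 = 200 × 0.131 = 26.2 → 26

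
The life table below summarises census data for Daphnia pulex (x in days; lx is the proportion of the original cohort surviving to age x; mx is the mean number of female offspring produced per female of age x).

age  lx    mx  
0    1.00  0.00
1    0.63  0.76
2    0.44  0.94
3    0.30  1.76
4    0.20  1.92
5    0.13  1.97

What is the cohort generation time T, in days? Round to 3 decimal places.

lx·mx: 0, 0.4788, 0.4136, 0.528, 0.384, 0.2561 → R0 = 2.0605
x·lx·mx: 0, 0.4788, 0.8272, 1.584, 1.536, 1.2805 → Σ = 5.7065
T = 5.7065 / 2.0605 = 2.769473… → 2.769

2.769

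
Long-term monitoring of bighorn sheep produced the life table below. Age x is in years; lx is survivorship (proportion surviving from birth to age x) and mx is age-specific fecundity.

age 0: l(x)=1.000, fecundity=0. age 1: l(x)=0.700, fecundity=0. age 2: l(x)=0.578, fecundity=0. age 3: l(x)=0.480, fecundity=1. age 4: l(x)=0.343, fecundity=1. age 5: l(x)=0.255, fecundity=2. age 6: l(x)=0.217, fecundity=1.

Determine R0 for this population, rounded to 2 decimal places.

1.55

lx·mx by age: 0, 0, 0, 0.48, 0.343, 0.51, 0.217
R0 = Σ lx·mx = 1.55 → 1.55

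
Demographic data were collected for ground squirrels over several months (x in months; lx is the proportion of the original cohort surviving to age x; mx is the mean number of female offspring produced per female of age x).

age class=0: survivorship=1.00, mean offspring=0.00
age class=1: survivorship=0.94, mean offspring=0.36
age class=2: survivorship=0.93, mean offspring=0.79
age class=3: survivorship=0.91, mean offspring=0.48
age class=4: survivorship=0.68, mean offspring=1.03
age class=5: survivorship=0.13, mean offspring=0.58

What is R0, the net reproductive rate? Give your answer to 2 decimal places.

2.29

lx·mx by age: 0, 0.3384, 0.7347, 0.4368, 0.7004, 0.0754
R0 = Σ lx·mx = 2.2857 → 2.29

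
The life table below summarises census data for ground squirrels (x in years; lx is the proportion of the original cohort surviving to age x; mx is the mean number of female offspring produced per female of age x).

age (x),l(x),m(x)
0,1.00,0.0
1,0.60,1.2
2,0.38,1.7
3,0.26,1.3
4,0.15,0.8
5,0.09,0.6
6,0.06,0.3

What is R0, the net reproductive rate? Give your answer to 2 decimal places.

1.90

lx·mx by age: 0, 0.72, 0.646, 0.338, 0.12, 0.054, 0.018
R0 = Σ lx·mx = 1.896 → 1.90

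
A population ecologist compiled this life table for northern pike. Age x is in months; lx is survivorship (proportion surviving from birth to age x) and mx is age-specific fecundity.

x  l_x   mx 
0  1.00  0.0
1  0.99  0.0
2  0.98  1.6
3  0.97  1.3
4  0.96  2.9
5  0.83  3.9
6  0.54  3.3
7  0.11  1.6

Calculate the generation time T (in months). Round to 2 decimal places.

lx·mx: 0, 0, 1.568, 1.261, 2.784, 3.237, 1.782, 0.176 → R0 = 10.808
x·lx·mx: 0, 0, 3.136, 3.783, 11.136, 16.185, 10.692, 1.232 → Σ = 46.164
T = 46.164 / 10.808 = 4.271281… → 4.27

4.27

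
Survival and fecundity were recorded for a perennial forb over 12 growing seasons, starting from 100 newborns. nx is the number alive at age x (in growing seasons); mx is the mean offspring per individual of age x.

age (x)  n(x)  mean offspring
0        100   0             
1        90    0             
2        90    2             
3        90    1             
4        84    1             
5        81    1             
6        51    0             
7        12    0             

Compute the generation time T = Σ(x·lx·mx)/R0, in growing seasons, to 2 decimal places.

lx = nx/n0 = nx/100: 1, 0.9, 0.9, 0.9, 0.84, 0.81, 0.51, 0.12
lx·mx: 0, 0, 1.8, 0.9, 0.84, 0.81, 0, 0 → R0 = 4.35
x·lx·mx: 0, 0, 3.6, 2.7, 3.36, 4.05, 0, 0 → Σ = 13.71
T = 13.71 / 4.35 = 3.151724… → 3.15

3.15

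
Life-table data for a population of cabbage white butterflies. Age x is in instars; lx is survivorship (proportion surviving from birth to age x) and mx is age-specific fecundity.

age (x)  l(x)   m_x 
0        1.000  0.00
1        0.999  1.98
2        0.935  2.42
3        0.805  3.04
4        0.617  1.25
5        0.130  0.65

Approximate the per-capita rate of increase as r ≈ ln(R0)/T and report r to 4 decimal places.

R0 = Σ lx·mx = 0 + 1.97802 + 2.2627 + 2.4472 + 0.77125 + 0.0845 = 7.54367
Σ x·lx·mx = 17.35252; T = 17.35252/7.54367 = 2.30028…
r ≈ ln(R0)/T = ln(7.54367)/2.30028… = 0.878464… → 0.8785

0.8785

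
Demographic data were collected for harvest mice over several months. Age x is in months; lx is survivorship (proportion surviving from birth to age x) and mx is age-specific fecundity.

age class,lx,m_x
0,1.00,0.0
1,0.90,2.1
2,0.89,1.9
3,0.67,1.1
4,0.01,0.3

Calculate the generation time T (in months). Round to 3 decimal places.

1.735

lx·mx: 0, 1.89, 1.691, 0.737, 0.003 → R0 = 4.321
x·lx·mx: 0, 1.89, 3.382, 2.211, 0.012 → Σ = 7.495
T = 7.495 / 4.321 = 1.734552… → 1.735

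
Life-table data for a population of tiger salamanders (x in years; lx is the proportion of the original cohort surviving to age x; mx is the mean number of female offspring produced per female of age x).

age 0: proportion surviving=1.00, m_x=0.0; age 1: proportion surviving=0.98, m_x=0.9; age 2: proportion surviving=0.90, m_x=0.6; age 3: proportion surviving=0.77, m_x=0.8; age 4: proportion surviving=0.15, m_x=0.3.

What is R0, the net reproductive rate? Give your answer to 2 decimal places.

2.08

lx·mx by age: 0, 0.882, 0.54, 0.616, 0.045
R0 = Σ lx·mx = 2.083 → 2.08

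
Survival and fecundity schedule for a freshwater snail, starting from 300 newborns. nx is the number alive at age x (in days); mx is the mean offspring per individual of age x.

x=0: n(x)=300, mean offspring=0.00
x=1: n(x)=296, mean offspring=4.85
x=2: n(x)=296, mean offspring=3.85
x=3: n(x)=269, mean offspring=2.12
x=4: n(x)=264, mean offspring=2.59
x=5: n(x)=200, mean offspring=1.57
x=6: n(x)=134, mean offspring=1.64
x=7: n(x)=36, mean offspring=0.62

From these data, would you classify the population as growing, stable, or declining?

lx = nx/n0 = nx/300: 1, 0.98667…, 0.98667…, 0.89667…, 0.88, 0.66667…, 0.44667…, 0.12
R0 = Σ lx·mx = 0 + 4.785333… + 3.798667… + 1.900933… + 2.2792 + 1.046667… + 0.732533… + 0.0744 = 14.617733…
R0 > 1, so the population is growing.

growing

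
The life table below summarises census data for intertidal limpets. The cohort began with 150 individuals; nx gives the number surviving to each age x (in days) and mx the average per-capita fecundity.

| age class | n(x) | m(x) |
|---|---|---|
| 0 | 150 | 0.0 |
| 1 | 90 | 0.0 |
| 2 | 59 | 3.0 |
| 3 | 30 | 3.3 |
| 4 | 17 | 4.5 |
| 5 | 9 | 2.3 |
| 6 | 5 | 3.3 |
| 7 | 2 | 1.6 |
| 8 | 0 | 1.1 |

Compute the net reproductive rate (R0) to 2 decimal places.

lx = nx/n0 = nx/150: 1, 0.6, 0.39333…, 0.2, 0.11333…, 0.06, 0.03333…, 0.01333…, 0
lx·mx by age: 0, 0, 1.18…, 0.66, 0.51…, 0.138, 0.11…, 0.021333…, 0
R0 = Σ lx·mx = 2.619333… → 2.62

2.62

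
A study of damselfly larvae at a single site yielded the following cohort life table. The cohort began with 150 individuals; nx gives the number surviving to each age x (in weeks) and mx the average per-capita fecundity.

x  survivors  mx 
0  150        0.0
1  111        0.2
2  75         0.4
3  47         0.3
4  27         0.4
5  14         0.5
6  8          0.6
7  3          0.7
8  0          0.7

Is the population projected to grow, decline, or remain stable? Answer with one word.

lx = nx/n0 = nx/150: 1, 0.74, 0.5, 0.31333…, 0.18, 0.09333…, 0.05333…, 0.02, 0
R0 = Σ lx·mx = 0 + 0.148 + 0.2 + 0.094… + 0.072 + 0.046667… + 0.032… + 0.014 + 0 = 0.606667…
R0 < 1, so the population is declining.

declining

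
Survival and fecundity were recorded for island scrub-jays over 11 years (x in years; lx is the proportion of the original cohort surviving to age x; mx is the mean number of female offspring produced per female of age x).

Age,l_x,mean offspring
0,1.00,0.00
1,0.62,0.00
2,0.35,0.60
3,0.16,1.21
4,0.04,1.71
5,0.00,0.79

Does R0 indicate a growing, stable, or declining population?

declining

R0 = Σ lx·mx = 0 + 0 + 0.21 + 0.1936 + 0.0684 + 0 = 0.472
R0 < 1, so the population is declining.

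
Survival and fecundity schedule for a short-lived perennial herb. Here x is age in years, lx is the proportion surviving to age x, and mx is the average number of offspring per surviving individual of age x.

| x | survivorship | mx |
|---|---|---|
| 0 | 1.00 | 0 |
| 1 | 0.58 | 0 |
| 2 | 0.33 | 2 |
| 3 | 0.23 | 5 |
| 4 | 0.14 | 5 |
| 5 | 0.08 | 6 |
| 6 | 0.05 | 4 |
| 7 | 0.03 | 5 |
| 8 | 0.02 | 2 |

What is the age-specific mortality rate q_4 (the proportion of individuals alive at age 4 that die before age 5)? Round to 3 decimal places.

q_4 = (l_4 − l_5) / l_4 = (0.14 − 0.08) / 0.14
     = 0.06 / 0.14 = 0.428571… → 0.429

0.429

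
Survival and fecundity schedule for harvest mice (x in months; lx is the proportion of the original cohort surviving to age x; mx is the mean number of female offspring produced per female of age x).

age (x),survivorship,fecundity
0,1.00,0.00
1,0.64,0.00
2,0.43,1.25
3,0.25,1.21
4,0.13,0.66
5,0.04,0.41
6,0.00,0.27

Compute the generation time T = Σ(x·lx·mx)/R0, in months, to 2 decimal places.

lx·mx: 0, 0, 0.5375, 0.3025, 0.0858, 0.0164, 0 → R0 = 0.9422
x·lx·mx: 0, 0, 1.075, 0.9075, 0.3432, 0.082, 0 → Σ = 2.4077
T = 2.4077 / 0.9422 = 2.555402… → 2.56

2.56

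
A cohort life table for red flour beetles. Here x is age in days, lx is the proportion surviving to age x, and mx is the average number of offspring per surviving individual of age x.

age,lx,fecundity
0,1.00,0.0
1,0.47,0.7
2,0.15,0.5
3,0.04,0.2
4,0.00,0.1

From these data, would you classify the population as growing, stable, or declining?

declining

R0 = Σ lx·mx = 0 + 0.329 + 0.075 + 0.008 + 0 = 0.412
R0 < 1, so the population is declining.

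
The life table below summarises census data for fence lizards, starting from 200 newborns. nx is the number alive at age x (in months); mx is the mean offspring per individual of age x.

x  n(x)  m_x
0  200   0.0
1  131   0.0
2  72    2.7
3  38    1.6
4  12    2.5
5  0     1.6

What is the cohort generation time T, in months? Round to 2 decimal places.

2.42

lx = nx/n0 = nx/200: 1, 0.655, 0.36, 0.19, 0.06, 0
lx·mx: 0, 0, 0.972, 0.304, 0.15, 0 → R0 = 1.426
x·lx·mx: 0, 0, 1.944, 0.912, 0.6, 0 → Σ = 3.456
T = 3.456 / 1.426 = 2.423562… → 2.42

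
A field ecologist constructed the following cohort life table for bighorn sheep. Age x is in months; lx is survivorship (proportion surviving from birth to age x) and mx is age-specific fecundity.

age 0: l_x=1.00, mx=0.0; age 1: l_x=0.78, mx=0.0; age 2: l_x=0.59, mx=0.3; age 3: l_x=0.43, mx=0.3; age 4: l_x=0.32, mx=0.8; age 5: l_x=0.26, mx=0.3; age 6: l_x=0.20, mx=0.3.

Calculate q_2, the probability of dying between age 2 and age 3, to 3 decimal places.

0.271

q_2 = (l_2 − l_3) / l_2 = (0.59 − 0.43) / 0.59
     = 0.16 / 0.59 = 0.271186… → 0.271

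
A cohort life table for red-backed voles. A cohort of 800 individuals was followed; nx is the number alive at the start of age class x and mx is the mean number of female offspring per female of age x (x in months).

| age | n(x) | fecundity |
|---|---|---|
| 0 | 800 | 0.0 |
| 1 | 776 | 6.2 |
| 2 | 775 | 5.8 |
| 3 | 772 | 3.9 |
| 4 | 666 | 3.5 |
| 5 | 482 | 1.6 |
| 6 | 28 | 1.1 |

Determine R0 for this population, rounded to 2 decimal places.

lx = nx/n0 = nx/800: 1, 0.97, 0.96875, 0.965, 0.8325, 0.6025, 0.035
lx·mx by age: 0, 6.014, 5.61875, 3.7635, 2.91375, 0.964, 0.0385
R0 = Σ lx·mx = 19.3125 → 19.31

19.31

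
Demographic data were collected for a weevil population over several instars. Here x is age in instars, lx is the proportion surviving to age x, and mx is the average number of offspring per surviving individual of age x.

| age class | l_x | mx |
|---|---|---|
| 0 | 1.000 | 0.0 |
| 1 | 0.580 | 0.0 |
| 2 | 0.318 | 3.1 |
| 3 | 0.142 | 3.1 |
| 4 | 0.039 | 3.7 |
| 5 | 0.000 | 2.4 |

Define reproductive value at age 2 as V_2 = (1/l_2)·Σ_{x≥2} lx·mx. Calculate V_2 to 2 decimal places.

lx·mx for x ≥ 2: 0.9858, 0.4402, 0.1443, 0 → sum = 1.5703
V_2 = 1.5703 / l_2 = 1.5703 / 0.318 = 4.93805… → 4.94

4.94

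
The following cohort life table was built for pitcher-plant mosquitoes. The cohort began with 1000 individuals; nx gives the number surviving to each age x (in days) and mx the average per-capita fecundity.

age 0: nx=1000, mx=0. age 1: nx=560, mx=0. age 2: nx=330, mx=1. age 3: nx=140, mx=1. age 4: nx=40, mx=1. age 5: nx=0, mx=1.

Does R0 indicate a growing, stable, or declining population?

lx = nx/n0 = nx/1000: 1, 0.56, 0.33, 0.14, 0.04, 0
R0 = Σ lx·mx = 0 + 0 + 0.33 + 0.14 + 0.04 + 0 = 0.51
R0 < 1, so the population is declining.

declining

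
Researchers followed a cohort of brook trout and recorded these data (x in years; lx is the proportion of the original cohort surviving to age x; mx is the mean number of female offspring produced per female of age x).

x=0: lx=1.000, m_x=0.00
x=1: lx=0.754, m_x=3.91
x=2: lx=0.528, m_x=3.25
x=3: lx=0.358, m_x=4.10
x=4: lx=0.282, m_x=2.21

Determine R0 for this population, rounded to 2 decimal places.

lx·mx by age: 0, 2.94814, 1.716, 1.4678, 0.62322
R0 = Σ lx·mx = 6.75516 → 6.76

6.76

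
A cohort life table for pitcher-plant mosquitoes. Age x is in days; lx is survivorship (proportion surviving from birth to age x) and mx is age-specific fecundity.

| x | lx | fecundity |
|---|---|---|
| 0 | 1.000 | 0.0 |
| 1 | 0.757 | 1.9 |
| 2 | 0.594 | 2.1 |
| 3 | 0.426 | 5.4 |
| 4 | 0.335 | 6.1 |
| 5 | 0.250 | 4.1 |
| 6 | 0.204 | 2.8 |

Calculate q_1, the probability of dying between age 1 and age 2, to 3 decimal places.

q_1 = (l_1 − l_2) / l_1 = (0.757 − 0.594) / 0.757
     = 0.163 / 0.757 = 0.215324… → 0.215

0.215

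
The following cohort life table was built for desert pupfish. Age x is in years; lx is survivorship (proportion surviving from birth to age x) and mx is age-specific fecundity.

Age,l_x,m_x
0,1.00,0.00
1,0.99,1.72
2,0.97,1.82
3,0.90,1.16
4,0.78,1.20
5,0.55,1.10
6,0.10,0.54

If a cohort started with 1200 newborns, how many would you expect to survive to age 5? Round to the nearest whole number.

660

Expected survivors = N0 · l_5 = 1200 × 0.55 = 660 → 660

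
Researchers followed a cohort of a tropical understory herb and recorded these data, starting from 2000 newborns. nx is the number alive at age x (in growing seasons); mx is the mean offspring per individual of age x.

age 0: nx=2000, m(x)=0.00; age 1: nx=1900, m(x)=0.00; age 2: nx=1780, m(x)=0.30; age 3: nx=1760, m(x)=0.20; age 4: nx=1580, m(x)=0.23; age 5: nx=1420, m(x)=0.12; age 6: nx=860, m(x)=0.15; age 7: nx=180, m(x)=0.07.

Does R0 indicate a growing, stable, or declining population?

declining

lx = nx/n0 = nx/2000: 1, 0.95, 0.89, 0.88, 0.79, 0.71, 0.43, 0.09
R0 = Σ lx·mx = 0 + 0 + 0.267 + 0.176 + 0.1817 + 0.0852 + 0.0645 + 0.0063 = 0.7807
R0 < 1, so the population is declining.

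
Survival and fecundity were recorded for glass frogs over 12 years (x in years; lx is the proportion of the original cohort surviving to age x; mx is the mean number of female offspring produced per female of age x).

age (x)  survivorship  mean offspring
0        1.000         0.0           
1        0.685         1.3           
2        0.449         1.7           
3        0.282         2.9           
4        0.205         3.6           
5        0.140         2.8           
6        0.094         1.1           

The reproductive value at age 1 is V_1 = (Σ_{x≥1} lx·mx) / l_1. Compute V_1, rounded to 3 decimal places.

5.409

lx·mx for x ≥ 1: 0.8905, 0.7633, 0.8178, 0.738, 0.392, 0.1034 → sum = 3.705
V_1 = 3.705 / l_1 = 3.705 / 0.685 = 5.408759… → 5.409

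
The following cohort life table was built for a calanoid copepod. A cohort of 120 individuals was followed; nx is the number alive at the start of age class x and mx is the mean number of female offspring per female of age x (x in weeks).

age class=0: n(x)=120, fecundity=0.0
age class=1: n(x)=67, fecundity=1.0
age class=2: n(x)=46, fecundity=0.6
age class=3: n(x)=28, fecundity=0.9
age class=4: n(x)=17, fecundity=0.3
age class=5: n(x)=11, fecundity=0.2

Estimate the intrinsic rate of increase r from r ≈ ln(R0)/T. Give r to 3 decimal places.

lx = nx/n0 = nx/120: 1, 0.55833…, 0.38333…, 0.23333…, 0.14167…, 0.09167…
R0 = Σ lx·mx = 0 + 0.55833… + 0.23… + 0.21… + 0.0425… + 0.01833… = 1.059167…
Σ x·lx·mx = 1.91…; T = 1.91…/1.059167… = 1.8033…
r ≈ ln(R0)/T = ln(1.059167…)/1.8033… = 0.03188… → 0.032

0.032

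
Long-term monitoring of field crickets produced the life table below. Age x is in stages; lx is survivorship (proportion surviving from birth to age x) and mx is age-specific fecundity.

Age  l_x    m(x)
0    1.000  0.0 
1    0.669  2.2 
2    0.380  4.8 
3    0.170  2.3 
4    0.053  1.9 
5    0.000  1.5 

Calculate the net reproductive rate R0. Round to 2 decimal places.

3.79

lx·mx by age: 0, 1.4718, 1.824, 0.391, 0.1007, 0
R0 = Σ lx·mx = 3.7875 → 3.79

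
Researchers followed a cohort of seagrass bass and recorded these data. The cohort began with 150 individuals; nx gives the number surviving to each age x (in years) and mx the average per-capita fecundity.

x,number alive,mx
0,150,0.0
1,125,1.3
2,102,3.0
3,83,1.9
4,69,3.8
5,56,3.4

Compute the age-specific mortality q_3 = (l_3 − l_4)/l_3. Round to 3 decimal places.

0.169

lx = nx/n0 = nx/150: 1, 0.83333…, 0.68, 0.55333…, 0.46, 0.37333…
q_3 = (l_3 − l_4) / l_3 = (0.553333… − 0.46) / 0.553333…
     = 0.093333… / 0.553333… = 0.168675… → 0.169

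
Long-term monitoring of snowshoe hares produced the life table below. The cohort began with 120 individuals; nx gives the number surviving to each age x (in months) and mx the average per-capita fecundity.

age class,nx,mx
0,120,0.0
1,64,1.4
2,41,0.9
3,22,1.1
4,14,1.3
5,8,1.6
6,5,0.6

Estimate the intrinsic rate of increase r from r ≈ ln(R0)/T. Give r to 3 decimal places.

lx = nx/n0 = nx/120: 1, 0.53333…, 0.34167…, 0.18333…, 0.11667…, 0.06667…, 0.04167…
R0 = Σ lx·mx = 0 + 0.74667… + 0.3075… + 0.20167… + 0.15167… + 0.10667… + 0.025… = 1.539167…
Σ x·lx·mx = 3.256667…; T = 3.256667…/1.539167… = 2.11586…
r ≈ ln(R0)/T = ln(1.539167…)/2.11586… = 0.20381… → 0.204

0.204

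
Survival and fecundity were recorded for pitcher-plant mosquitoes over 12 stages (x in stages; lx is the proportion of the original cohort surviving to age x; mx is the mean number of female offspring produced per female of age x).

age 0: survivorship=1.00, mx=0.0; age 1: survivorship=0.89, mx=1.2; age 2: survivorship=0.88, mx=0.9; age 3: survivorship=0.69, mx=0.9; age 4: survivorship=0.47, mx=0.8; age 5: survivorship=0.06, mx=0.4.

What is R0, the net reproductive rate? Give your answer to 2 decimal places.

lx·mx by age: 0, 1.068, 0.792, 0.621, 0.376, 0.024
R0 = Σ lx·mx = 2.881 → 2.88

2.88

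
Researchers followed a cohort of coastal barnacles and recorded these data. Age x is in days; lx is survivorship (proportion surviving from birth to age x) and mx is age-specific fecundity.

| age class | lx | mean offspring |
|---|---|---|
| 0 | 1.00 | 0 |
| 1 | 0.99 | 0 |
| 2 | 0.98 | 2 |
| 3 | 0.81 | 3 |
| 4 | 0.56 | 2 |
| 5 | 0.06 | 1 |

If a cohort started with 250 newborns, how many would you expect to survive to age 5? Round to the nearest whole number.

15

Expected survivors = N0 · l_5 = 250 × 0.06 = 15 → 15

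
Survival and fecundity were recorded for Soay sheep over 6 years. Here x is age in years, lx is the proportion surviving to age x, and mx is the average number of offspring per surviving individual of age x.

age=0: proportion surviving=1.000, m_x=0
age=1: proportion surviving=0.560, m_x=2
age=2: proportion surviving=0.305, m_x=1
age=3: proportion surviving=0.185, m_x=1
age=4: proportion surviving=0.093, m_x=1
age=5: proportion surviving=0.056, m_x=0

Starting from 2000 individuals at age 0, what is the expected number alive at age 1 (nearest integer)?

Expected survivors = N0 · l_1 = 2000 × 0.560 = 1120 → 1120

1120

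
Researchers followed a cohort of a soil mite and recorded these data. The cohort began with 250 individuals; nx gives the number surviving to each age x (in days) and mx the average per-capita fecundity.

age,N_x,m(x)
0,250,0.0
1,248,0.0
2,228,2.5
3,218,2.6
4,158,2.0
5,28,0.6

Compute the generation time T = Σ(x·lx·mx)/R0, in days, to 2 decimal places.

2.85

lx = nx/n0 = nx/250: 1, 0.992, 0.912, 0.872, 0.632, 0.112
lx·mx: 0, 0, 2.28, 2.2672, 1.264, 0.0672 → R0 = 5.8784
x·lx·mx: 0, 0, 4.56, 6.8016, 5.056, 0.336 → Σ = 16.7536
T = 16.7536 / 5.8784 = 2.850027… → 2.85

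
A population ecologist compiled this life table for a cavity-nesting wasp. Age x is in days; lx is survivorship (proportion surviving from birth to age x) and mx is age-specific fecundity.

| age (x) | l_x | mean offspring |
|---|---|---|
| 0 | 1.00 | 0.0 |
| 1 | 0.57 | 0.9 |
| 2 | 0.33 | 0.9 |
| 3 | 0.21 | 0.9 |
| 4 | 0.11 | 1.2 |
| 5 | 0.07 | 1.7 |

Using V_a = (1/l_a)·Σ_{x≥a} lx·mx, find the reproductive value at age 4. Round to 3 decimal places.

2.282

lx·mx for x ≥ 4: 0.132, 0.119 → sum = 0.251
V_4 = 0.251 / l_4 = 0.251 / 0.11 = 2.281818… → 2.282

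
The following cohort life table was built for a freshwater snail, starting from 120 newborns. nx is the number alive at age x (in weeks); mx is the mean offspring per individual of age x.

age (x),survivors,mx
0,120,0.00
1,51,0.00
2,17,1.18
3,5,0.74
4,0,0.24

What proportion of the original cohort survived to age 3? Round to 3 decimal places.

l_3 = n_3/n_0 = 5/120 = 0.041667… → 0.042

0.042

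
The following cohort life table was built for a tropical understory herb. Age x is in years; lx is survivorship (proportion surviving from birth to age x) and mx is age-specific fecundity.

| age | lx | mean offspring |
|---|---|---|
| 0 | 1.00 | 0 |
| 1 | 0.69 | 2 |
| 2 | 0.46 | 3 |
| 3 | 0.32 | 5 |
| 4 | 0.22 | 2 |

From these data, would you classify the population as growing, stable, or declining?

growing

R0 = Σ lx·mx = 0 + 1.38 + 1.38 + 1.6 + 0.44 = 4.8
R0 > 1, so the population is growing.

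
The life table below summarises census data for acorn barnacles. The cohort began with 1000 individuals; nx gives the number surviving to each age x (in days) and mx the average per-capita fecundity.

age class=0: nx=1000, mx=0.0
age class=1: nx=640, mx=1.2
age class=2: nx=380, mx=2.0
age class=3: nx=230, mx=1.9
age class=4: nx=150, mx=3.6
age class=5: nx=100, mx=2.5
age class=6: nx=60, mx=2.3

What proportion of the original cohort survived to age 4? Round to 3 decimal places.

l_4 = n_4/n_0 = 150/1000 = 0.15 → 0.150

0.150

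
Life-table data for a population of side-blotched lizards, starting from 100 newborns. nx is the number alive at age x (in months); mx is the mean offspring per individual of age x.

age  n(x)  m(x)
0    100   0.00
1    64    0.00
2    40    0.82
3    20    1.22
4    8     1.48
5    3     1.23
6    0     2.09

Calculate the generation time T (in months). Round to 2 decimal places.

lx = nx/n0 = nx/100: 1, 0.64, 0.4, 0.2, 0.08, 0.03, 0
lx·mx: 0, 0, 0.328, 0.244, 0.1184, 0.0369, 0 → R0 = 0.7273
x·lx·mx: 0, 0, 0.656, 0.732, 0.4736, 0.1845, 0 → Σ = 2.0461
T = 2.0461 / 0.7273 = 2.813282… → 2.81

2.81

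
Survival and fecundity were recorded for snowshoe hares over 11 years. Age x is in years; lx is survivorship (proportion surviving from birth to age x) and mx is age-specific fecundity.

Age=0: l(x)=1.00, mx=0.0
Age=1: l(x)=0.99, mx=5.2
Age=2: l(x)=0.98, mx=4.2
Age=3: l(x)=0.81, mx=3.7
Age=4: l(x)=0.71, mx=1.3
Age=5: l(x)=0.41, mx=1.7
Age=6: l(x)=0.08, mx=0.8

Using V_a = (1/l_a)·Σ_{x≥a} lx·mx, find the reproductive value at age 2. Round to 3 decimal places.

lx·mx for x ≥ 2: 4.116, 2.997, 0.923, 0.697, 0.064 → sum = 8.797
V_2 = 8.797 / l_2 = 8.797 / 0.98 = 8.976531… → 8.977

8.977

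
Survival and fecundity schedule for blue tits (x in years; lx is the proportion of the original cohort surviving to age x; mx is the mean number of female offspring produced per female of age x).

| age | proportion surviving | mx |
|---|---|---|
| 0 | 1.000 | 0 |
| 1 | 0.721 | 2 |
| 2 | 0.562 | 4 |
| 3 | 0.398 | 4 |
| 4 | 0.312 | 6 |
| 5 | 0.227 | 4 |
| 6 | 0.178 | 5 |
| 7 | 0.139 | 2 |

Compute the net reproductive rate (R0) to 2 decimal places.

9.23

lx·mx by age: 0, 1.442, 2.248, 1.592, 1.872, 0.908, 0.89, 0.278
R0 = Σ lx·mx = 9.23 → 9.23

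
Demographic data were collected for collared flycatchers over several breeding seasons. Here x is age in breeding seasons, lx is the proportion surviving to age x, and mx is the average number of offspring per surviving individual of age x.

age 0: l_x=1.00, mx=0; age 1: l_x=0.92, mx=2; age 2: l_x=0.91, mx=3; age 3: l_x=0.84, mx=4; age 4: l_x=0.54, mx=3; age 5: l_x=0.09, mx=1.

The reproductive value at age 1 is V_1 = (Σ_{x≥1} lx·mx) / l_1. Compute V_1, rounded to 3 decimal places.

lx·mx for x ≥ 1: 1.84, 2.73, 3.36, 1.62, 0.09 → sum = 9.64
V_1 = 9.64 / l_1 = 9.64 / 0.92 = 10.478261… → 10.478

10.478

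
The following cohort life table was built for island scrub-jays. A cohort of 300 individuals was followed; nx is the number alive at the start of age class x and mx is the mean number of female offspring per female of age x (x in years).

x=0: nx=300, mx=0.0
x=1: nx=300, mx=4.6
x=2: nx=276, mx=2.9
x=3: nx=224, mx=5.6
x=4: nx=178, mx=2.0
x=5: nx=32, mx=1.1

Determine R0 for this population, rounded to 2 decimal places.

12.75

lx = nx/n0 = nx/300: 1, 1, 0.92, 0.74667…, 0.59333…, 0.10667…
lx·mx by age: 0, 4.6, 2.668, 4.181333…, 1.186667…, 0.117333…
R0 = Σ lx·mx = 12.753333… → 12.75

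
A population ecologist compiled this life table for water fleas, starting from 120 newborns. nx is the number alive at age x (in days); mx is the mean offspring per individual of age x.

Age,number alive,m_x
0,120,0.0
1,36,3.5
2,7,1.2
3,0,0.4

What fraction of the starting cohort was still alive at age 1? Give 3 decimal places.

l_1 = n_1/n_0 = 36/120 = 0.3 → 0.300

0.300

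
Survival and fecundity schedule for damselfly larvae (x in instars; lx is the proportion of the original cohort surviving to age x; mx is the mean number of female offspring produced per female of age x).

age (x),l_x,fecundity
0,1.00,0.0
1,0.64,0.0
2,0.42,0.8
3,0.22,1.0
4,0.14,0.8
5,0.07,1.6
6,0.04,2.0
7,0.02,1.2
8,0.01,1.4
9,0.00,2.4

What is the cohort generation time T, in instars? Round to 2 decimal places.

lx·mx: 0, 0, 0.336, 0.22, 0.112, 0.112, 0.08, 0.024, 0.014, 0 → R0 = 0.898
x·lx·mx: 0, 0, 0.672, 0.66, 0.448, 0.56, 0.48, 0.168, 0.112, 0 → Σ = 3.1
T = 3.1 / 0.898 = 3.452116… → 3.45

3.45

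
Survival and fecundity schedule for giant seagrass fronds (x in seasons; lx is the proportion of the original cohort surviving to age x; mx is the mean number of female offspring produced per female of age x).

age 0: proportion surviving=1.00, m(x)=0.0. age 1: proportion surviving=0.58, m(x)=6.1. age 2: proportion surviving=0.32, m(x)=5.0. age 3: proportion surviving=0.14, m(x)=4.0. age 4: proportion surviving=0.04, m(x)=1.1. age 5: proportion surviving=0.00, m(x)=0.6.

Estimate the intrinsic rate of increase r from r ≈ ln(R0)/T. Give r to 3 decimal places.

1.168

R0 = Σ lx·mx = 0 + 3.538 + 1.6 + 0.56 + 0.044 + 0 = 5.742
Σ x·lx·mx = 8.594; T = 8.594/5.742 = 1.49669…
r ≈ ln(R0)/T = ln(5.742)/1.49669… = 1.16778… → 1.168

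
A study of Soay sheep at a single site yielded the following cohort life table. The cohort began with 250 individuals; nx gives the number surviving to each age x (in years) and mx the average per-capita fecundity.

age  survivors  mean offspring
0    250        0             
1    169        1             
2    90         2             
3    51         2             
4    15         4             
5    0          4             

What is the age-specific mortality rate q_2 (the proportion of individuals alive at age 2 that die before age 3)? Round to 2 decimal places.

0.43

lx = nx/n0 = nx/250: 1, 0.676, 0.36, 0.204, 0.06, 0
q_2 = (l_2 − l_3) / l_2 = (0.36 − 0.204) / 0.36
     = 0.156 / 0.36 = 0.433333… → 0.43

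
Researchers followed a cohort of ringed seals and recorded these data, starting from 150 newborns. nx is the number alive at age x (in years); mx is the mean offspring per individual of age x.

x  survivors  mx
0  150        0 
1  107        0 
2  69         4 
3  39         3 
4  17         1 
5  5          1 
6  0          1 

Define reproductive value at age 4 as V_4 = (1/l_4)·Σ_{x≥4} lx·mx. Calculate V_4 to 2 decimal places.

1.29

lx = nx/n0 = nx/150: 1, 0.71333…, 0.46, 0.26, 0.11333…, 0.03333…, 0
lx·mx for x ≥ 4: 0.113333…, 0.033333…, 0 → sum = 0.146667…
V_4 = 0.146667… / l_4 = 0.146667… / 0.113333… = 1.294118… → 1.29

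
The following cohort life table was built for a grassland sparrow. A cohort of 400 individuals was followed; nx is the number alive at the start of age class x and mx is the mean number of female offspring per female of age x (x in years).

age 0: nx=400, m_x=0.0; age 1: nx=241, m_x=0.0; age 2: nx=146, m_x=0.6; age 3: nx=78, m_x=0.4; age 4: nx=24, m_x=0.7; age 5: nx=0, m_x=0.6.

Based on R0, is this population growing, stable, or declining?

lx = nx/n0 = nx/400: 1, 0.6025, 0.365, 0.195, 0.06, 0
R0 = Σ lx·mx = 0 + 0 + 0.219 + 0.078 + 0.042 + 0 = 0.339
R0 < 1, so the population is declining.

declining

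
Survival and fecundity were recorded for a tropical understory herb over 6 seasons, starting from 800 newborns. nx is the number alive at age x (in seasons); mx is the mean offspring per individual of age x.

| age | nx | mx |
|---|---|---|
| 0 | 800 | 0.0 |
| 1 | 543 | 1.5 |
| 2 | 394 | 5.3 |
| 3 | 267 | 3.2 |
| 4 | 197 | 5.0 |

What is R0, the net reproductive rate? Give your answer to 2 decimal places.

lx = nx/n0 = nx/800: 1, 0.67875, 0.4925, 0.33375, 0.24625
lx·mx by age: 0, 1.018125, 2.61025, 1.068, 1.23125
R0 = Σ lx·mx = 5.927625 → 5.93

5.93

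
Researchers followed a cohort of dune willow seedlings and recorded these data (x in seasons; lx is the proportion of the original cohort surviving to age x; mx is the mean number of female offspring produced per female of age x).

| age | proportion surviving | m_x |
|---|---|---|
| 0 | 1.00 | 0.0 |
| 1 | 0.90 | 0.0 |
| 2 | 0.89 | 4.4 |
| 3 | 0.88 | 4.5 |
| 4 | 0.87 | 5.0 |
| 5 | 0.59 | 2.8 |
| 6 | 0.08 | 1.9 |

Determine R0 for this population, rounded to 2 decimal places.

14.03

lx·mx by age: 0, 0, 3.916, 3.96, 4.35, 1.652, 0.152
R0 = Σ lx·mx = 14.03 → 14.03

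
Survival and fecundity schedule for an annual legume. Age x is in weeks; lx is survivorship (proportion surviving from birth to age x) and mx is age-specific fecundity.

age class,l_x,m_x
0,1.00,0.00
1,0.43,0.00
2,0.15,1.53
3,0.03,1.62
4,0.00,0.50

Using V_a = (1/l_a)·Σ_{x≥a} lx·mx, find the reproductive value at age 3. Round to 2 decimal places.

lx·mx for x ≥ 3: 0.0486, 0 → sum = 0.0486
V_3 = 0.0486 / l_3 = 0.0486 / 0.03 = 1.62 → 1.62

1.62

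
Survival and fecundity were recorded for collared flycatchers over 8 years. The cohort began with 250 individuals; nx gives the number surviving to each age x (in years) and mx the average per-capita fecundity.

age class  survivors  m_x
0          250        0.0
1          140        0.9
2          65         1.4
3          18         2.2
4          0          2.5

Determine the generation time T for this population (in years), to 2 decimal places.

lx = nx/n0 = nx/250: 1, 0.56, 0.26, 0.072, 0
lx·mx: 0, 0.504, 0.364, 0.1584, 0 → R0 = 1.0264
x·lx·mx: 0, 0.504, 0.728, 0.4752, 0 → Σ = 1.7072
T = 1.7072 / 1.0264 = 1.663289… → 1.66

1.66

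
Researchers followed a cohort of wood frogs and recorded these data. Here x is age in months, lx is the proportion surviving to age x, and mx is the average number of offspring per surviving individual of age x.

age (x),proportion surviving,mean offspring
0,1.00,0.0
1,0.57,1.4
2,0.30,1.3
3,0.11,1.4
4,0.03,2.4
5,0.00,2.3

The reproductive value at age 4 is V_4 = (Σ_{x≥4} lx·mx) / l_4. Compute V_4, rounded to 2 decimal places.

lx·mx for x ≥ 4: 0.072, 0 → sum = 0.072
V_4 = 0.072 / l_4 = 0.072 / 0.03 = 2.4 → 2.40

2.40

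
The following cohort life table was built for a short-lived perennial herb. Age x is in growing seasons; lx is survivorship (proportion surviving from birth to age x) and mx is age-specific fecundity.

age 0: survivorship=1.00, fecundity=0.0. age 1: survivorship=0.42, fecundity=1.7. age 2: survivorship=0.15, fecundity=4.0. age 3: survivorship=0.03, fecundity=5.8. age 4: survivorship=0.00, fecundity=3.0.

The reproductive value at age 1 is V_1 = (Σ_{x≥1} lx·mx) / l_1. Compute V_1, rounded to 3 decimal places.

3.543

lx·mx for x ≥ 1: 0.714, 0.6, 0.174, 0 → sum = 1.488
V_1 = 1.488 / l_1 = 1.488 / 0.42 = 3.542857… → 3.543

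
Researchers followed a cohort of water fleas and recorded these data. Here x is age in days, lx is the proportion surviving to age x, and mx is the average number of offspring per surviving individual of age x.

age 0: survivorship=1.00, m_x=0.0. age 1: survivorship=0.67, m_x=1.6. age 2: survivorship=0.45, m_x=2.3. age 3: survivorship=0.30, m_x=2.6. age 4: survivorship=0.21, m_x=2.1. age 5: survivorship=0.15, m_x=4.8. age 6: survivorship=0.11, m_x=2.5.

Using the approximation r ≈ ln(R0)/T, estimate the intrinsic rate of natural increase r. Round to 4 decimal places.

0.5065

R0 = Σ lx·mx = 0 + 1.072 + 1.035 + 0.78 + 0.441 + 0.72 + 0.275 = 4.323
Σ x·lx·mx = 12.496; T = 12.496/4.323 = 2.89059…
r ≈ ln(R0)/T = ln(4.323)/2.89059… = 0.506454… → 0.5065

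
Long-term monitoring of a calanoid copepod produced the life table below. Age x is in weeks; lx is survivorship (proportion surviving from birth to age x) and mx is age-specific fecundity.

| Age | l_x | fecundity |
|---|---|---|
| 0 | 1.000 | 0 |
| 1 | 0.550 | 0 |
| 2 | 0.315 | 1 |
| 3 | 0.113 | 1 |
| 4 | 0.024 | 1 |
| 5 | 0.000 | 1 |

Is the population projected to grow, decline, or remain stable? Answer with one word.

declining

R0 = Σ lx·mx = 0 + 0 + 0.315 + 0.113 + 0.024 + 0 = 0.452
R0 < 1, so the population is declining.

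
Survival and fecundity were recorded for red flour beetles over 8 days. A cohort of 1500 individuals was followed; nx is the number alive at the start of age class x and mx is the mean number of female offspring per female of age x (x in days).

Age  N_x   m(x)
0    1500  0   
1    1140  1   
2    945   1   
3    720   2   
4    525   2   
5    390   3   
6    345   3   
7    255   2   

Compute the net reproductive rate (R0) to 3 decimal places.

lx = nx/n0 = nx/1500: 1, 0.76, 0.63, 0.48, 0.35, 0.26, 0.23, 0.17
lx·mx by age: 0, 0.76, 0.63, 0.96, 0.7, 0.78, 0.69, 0.34
R0 = Σ lx·mx = 4.86 → 4.860

4.860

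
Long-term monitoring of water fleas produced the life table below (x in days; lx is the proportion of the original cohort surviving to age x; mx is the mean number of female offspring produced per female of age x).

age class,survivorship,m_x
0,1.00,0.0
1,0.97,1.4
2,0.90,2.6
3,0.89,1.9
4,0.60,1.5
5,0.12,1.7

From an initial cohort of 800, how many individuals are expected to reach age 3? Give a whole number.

712

Expected survivors = N0 · l_3 = 800 × 0.89 = 712 → 712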